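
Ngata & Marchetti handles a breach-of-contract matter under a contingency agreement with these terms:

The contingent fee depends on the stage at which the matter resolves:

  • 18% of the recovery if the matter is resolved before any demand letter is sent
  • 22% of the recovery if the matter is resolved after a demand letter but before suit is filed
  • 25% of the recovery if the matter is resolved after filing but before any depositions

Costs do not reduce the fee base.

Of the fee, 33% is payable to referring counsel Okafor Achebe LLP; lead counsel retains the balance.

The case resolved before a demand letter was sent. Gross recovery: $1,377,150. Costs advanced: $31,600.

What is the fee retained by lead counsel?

$166,084.29

Fee base is the gross recovery, $1,377,150; costs are reimbursed separately.
The matter resolved before a demand letter was sent, so the 18% rate applies.
$1,377,150 × 18% = $247,887.00
Referral share: 33% of $247,887.00 = $81,802.71; lead counsel retains $247,887.00 − $81,802.71 = $166,084.29.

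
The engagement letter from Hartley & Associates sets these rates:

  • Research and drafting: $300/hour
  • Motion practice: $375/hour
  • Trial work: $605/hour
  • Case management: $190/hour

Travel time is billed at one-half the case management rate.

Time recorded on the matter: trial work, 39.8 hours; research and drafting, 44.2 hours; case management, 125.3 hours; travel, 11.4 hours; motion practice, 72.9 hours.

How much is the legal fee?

$89,566.50

Research and drafting: 44.2 × $300 = $13,260.00
Motion practice: 72.9 × $375 = $27,337.50
Trial work: 39.8 × $605 = $24,079.00
Case management: 125.3 × $190 = $23,807.00
Subtotal: $13,260.00 + $27,337.50 + $24,079.00 + $23,807.00 = $88,483.50
Travel: 11.4 × ($190 ÷ 2) = 11.4 × $95.00 = $1,083.00
Total: $88,483.50 + $1,083.00 = $89,566.50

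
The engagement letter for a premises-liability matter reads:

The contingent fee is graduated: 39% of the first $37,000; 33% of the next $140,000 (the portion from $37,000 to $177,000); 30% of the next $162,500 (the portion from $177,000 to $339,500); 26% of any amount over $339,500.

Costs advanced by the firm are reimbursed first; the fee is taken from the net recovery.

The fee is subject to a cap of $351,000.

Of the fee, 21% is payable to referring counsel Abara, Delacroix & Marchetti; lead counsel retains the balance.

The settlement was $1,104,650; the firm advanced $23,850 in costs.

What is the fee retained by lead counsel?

Fee base (net of costs): $1,104,650 − $23,850 = $1,080,800
First $37,000 at 39% = $14,430.00
Next $140,000 at 33% = $46,200.00
Next $162,500 at 30% = $48,750.00
Remaining $741,300 at 26% = $192,738.00
Fee: $14,430.00 + $46,200.00 + $48,750.00 + $192,738.00 = $302,118.00
$302,118.00 is under the $351,000 cap.
Referral share: 21% of $302,118.00 = $63,444.78; lead counsel retains $302,118.00 − $63,444.78 = $238,673.22.

$238,673.22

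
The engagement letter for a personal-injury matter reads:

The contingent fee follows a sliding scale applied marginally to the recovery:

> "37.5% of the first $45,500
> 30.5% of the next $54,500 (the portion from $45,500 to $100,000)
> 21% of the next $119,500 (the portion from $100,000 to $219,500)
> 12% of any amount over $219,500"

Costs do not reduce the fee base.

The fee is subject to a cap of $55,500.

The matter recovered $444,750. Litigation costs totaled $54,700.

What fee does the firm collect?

$55,500.00

Fee base is the gross recovery, $444,750; costs are reimbursed separately.
First $45,500 at 37.5% = $17,062.50
Next $54,500 at 30.5% = $16,622.50
Next $119,500 at 21% = $25,095.00
Remaining $225,250 at 12% = $27,030.00
Fee: $17,062.50 + $16,622.50 + $25,095.00 + $27,030.00 = $85,810.00
$85,810.00 exceeds the $55,500 cap, so the fee is capped at $55,500.00.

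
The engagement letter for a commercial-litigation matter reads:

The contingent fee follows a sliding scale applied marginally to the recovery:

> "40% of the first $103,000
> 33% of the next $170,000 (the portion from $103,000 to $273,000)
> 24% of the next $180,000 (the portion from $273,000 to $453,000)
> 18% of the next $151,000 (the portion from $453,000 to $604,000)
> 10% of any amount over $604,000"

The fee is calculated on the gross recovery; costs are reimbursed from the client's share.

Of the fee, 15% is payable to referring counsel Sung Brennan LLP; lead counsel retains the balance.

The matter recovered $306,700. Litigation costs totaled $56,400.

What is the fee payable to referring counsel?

Fee base is the gross recovery, $306,700; costs are reimbursed separately.
First $103,000 at 40% = $41,200.00
Next $170,000 at 33% = $56,100.00
Remaining $33,700 at 24% = $8,088.00
Fee: $41,200.00 + $56,100.00 + $8,088.00 = $105,388.00
Referral share: 15% of $105,388.00 = $15,808.20; lead counsel retains $105,388.00 − $15,808.20 = $89,579.80.

$15,808.20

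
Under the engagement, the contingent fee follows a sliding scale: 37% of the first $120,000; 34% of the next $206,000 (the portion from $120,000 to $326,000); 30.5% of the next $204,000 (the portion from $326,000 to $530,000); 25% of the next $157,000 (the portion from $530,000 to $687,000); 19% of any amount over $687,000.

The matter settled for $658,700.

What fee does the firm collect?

$208,835.00

First $120,000 at 37% = $44,400.00
Next $206,000 at 34% = $70,040.00
Next $204,000 at 30.5% = $62,220.00
Remaining $128,700 at 25% = $32,175.00
Fee: $44,400.00 + $70,040.00 + $62,220.00 + $32,175.00 = $208,835.00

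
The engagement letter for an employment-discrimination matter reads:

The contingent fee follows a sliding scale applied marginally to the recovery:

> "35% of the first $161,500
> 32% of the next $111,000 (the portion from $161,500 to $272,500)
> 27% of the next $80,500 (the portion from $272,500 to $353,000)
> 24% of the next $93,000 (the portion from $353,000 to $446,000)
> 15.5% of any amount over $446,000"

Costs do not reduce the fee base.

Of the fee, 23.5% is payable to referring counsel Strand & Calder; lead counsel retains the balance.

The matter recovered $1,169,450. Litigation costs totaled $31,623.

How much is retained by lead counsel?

$189,899.58

Fee base is the gross recovery, $1,169,450; costs are reimbursed separately.
First $161,500 at 35% = $56,525.00
Next $111,000 at 32% = $35,520.00
Next $80,500 at 27% = $21,735.00
Next $93,000 at 24% = $22,320.00
Remaining $723,450 at 15.5% = $112,134.75
Fee: $56,525.00 + $35,520.00 + $21,735.00 + $22,320.00 + $112,134.75 = $248,234.75
Referral share: 23.5% of $248,234.75 = $58,335.17; lead counsel retains $248,234.75 − $58,335.17 = $189,899.58.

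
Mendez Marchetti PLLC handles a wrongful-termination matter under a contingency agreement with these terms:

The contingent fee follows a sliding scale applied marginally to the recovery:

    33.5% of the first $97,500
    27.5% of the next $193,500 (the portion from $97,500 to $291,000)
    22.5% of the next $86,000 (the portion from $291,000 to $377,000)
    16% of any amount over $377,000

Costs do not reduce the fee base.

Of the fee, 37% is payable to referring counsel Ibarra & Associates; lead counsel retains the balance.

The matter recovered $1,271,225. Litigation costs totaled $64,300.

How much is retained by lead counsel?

Fee base is the gross recovery, $1,271,225; costs are reimbursed separately.
First $97,500 at 33.5% = $32,662.50
Next $193,500 at 27.5% = $53,212.50
Next $86,000 at 22.5% = $19,350.00
Remaining $894,225 at 16% = $143,076.00
Fee: $32,662.50 + $53,212.50 + $19,350.00 + $143,076.00 = $248,301.00
Referral share: 37% of $248,301.00 = $91,871.37; lead counsel retains $248,301.00 − $91,871.37 = $156,429.63.

$156,429.63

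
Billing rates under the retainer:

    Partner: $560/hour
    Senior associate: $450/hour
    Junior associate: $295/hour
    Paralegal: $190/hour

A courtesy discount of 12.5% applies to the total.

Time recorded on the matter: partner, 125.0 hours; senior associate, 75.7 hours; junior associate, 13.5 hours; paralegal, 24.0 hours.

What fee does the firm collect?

$98,531.56

Partner: 125.0 × $560 = $70,000.00
Senior associate: 75.7 × $450 = $34,065.00
Junior associate: 13.5 × $295 = $3,982.50
Paralegal: 24.0 × $190 = $4,560.00
Subtotal: $112,607.50
Less 12.5% discount: −$14,075.94
Total: $112,607.50 − $14,075.94 = $98,531.56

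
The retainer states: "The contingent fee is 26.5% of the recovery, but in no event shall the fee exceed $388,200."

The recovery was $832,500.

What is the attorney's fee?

$220,612.50

26.5% of $832,500 = $220,612.50
That is under the $388,200 cap.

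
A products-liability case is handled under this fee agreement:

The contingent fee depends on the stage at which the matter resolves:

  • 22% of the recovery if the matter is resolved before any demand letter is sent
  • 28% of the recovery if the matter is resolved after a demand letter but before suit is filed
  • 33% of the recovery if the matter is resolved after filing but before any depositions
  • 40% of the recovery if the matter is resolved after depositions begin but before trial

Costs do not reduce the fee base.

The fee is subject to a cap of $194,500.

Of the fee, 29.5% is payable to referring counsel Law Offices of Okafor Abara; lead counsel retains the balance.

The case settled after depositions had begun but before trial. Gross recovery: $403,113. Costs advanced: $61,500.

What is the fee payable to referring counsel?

$47,567.33

Fee base is the gross recovery, $403,113; costs are reimbursed separately.
The matter settled after depositions had begun but before trial, so the 40% rate applies.
$403,113 × 40% = $161,245.20
$161,245.20 is under the $194,500 cap.
Referral share: 29.5% of $161,245.20 = $47,567.33; lead counsel retains $161,245.20 − $47,567.33 = $113,677.87.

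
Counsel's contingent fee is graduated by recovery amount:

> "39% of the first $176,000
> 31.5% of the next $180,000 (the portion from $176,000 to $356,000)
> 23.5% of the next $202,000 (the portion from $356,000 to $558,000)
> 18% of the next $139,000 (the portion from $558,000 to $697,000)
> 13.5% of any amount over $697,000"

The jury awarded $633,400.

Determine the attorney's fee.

First $176,000 at 39% = $68,640.00
Next $180,000 at 31.5% = $56,700.00
Next $202,000 at 23.5% = $47,470.00
Remaining $75,400 at 18% = $13,572.00
Fee: $68,640.00 + $56,700.00 + $47,470.00 + $13,572.00 = $186,382.00

$186,382.00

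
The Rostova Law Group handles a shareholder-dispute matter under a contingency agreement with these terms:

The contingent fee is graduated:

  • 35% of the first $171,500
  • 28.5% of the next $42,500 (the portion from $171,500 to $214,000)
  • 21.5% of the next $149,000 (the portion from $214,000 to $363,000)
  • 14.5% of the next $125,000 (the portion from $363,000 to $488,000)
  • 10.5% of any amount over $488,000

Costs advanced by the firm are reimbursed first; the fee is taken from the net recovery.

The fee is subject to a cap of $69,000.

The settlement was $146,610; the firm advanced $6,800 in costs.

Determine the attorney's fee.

Fee base (net of costs): $146,610 − $6,800 = $139,810
First $139,810 at 35% = $48,933.50
$48,933.50 is under the $69,000 cap.

$48,933.50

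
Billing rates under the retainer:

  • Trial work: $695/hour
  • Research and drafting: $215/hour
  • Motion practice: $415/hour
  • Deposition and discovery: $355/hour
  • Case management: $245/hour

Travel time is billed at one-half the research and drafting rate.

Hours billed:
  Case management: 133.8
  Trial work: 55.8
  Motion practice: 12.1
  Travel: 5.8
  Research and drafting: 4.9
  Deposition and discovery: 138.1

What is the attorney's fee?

$127,286.00

Trial work: 55.8 × $695 = $38,781.00
Research and drafting: 4.9 × $215 = $1,053.50
Motion practice: 12.1 × $415 = $5,021.50
Deposition and discovery: 138.1 × $355 = $49,025.50
Case management: 133.8 × $245 = $32,781.00
Subtotal: $38,781.00 + $1,053.50 + $5,021.50 + $49,025.50 + $32,781.00 = $126,662.50
Travel: 5.8 × ($215 ÷ 2) = 5.8 × $107.50 = $623.50
Total: $126,662.50 + $623.50 = $127,286.00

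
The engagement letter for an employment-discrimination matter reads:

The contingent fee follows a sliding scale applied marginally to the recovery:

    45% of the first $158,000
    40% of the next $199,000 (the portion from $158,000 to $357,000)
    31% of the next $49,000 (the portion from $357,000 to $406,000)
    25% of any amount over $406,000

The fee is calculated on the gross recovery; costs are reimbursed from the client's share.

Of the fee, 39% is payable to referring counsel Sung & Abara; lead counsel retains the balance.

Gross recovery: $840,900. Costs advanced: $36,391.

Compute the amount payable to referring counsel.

Fee base is the gross recovery, $840,900; costs are reimbursed separately.
First $158,000 at 45% = $71,100.00
Next $199,000 at 40% = $79,600.00
Next $49,000 at 31% = $15,190.00
Remaining $434,900 at 25% = $108,725.00
Fee: $71,100.00 + $79,600.00 + $15,190.00 + $108,725.00 = $274,615.00
Referral share: 39% of $274,615.00 = $107,099.85; lead counsel retains $274,615.00 − $107,099.85 = $167,515.15.

$107,099.85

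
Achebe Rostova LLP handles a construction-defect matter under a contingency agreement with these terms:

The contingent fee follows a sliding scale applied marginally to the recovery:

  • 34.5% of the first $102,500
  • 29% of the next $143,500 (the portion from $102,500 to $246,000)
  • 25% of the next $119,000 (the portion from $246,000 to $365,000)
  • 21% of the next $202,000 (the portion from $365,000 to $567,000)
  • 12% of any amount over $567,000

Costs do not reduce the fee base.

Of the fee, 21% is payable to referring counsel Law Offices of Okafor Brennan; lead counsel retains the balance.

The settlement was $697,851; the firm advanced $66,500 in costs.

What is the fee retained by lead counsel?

$130,231.20

Fee base is the gross recovery, $697,851; costs are reimbursed separately.
First $102,500 at 34.5% = $35,362.50
Next $143,500 at 29% = $41,615.00
Next $119,000 at 25% = $29,750.00
Next $202,000 at 21% = $42,420.00
Remaining $130,851 at 12% = $15,702.12
Fee: $35,362.50 + $41,615.00 + $29,750.00 + $42,420.00 + $15,702.12 = $164,849.62
Referral share: 21% of $164,849.62 = $34,618.42; lead counsel retains $164,849.62 − $34,618.42 = $130,231.20.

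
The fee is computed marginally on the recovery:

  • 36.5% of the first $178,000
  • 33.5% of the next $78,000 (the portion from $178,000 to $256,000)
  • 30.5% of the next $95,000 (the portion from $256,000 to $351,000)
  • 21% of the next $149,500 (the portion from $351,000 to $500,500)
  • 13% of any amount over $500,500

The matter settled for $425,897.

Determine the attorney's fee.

First $178,000 at 36.5% = $64,970.00
Next $78,000 at 33.5% = $26,130.00
Next $95,000 at 30.5% = $28,975.00
Remaining $74,897 at 21% = $15,728.37
Fee: $64,970.00 + $26,130.00 + $28,975.00 + $15,728.37 = $135,803.37

$135,803.37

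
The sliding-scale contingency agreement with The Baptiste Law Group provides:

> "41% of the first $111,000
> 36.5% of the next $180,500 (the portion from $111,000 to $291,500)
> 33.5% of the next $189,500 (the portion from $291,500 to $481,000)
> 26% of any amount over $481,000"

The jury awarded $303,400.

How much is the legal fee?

$115,379.00

First $111,000 at 41% = $45,510.00
Next $180,500 at 36.5% = $65,882.50
Remaining $11,900 at 33.5% = $3,986.50
Fee: $45,510.00 + $65,882.50 + $3,986.50 = $115,379.00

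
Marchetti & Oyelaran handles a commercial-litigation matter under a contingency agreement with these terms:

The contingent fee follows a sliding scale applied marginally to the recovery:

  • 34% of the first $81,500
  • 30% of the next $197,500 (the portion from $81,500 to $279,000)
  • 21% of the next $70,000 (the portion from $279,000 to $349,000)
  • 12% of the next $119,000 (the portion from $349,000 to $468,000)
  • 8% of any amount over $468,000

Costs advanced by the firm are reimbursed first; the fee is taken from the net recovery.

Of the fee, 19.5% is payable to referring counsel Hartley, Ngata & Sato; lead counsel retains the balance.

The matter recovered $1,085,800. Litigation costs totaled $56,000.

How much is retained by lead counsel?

Fee base (net of costs): $1,085,800 − $56,000 = $1,029,800
First $81,500 at 34% = $27,710.00
Next $197,500 at 30% = $59,250.00
Next $70,000 at 21% = $14,700.00
Next $119,000 at 12% = $14,280.00
Remaining $561,800 at 8% = $44,944.00
Fee: $27,710.00 + $59,250.00 + $14,700.00 + $14,280.00 + $44,944.00 = $160,884.00
Referral share: 19.5% of $160,884.00 = $31,372.38; lead counsel retains $160,884.00 − $31,372.38 = $129,511.62.

$129,511.62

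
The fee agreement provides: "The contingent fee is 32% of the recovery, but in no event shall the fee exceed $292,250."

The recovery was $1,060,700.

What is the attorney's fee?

$292,250.00

32% of $1,060,700 = $339,424.00
That exceeds the $292,250 cap, so the fee is capped at $292,250.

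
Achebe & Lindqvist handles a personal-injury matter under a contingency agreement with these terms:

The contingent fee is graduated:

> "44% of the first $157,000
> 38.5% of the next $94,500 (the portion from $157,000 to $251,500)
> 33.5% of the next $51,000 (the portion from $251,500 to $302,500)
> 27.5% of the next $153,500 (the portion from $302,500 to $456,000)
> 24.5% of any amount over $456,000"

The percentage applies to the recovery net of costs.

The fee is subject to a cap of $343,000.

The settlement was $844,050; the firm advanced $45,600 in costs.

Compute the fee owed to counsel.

Fee base (net of costs): $844,050 − $45,600 = $798,450
First $157,000 at 44% = $69,080.00
Next $94,500 at 38.5% = $36,382.50
Next $51,000 at 33.5% = $17,085.00
Next $153,500 at 27.5% = $42,212.50
Remaining $342,450 at 24.5% = $83,900.25
Fee: $69,080.00 + $36,382.50 + $17,085.00 + $42,212.50 + $83,900.25 = $248,660.25
$248,660.25 is under the $343,000 cap.

$248,660.25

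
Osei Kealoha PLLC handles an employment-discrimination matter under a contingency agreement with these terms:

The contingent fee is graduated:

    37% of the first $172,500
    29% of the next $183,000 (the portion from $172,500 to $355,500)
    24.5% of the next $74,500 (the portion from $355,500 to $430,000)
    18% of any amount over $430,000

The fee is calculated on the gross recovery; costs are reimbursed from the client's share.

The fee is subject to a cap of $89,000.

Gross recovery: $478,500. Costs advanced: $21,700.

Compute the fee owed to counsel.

Fee base is the gross recovery, $478,500; costs are reimbursed separately.
First $172,500 at 37% = $63,825.00
Next $183,000 at 29% = $53,070.00
Next $74,500 at 24.5% = $18,252.50
Remaining $48,500 at 18% = $8,730.00
Fee: $63,825.00 + $53,070.00 + $18,252.50 + $8,730.00 = $143,877.50
$143,877.50 exceeds the $89,000 cap, so the fee is capped at $89,000.00.

$89,000.00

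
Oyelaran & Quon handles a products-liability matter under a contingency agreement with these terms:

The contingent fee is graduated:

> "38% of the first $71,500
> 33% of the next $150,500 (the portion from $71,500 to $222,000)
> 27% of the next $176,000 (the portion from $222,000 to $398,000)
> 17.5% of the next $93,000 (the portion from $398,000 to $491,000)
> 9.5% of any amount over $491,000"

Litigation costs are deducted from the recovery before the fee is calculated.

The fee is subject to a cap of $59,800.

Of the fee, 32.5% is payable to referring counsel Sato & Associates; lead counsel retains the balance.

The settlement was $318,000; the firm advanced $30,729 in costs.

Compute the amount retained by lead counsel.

$40,365.00

Fee base (net of costs): $318,000 − $30,729 = $287,271
First $71,500 at 38% = $27,170.00
Next $150,500 at 33% = $49,665.00
Remaining $65,271 at 27% = $17,623.17
Fee: $27,170.00 + $49,665.00 + $17,623.17 = $94,458.17
$94,458.17 exceeds the $59,800 cap, so the fee is capped at $59,800.00.
Referral share: 32.5% of $59,800.00 = $19,435.00; lead counsel retains $59,800.00 − $19,435.00 = $40,365.00.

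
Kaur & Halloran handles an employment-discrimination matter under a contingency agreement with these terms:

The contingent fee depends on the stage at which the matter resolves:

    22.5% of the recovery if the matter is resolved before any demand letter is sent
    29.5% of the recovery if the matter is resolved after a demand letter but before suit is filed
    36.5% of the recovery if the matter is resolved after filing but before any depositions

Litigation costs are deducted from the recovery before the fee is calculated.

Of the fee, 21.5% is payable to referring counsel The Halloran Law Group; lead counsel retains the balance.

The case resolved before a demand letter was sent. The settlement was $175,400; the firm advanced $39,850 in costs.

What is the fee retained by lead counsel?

$23,941.52

Fee base (net of costs): $175,400 − $39,850 = $135,550
The matter resolved before a demand letter was sent, so the 22.5% rate applies.
$135,550 × 22.5% = $30,498.75
Referral share: 21.5% of $30,498.75 = $6,557.23; lead counsel retains $30,498.75 − $6,557.23 = $23,941.52.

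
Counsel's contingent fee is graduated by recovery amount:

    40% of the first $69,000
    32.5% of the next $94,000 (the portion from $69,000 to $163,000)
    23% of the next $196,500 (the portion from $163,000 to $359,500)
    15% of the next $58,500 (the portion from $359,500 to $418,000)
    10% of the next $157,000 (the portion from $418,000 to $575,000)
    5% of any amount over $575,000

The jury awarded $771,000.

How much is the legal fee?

$137,620.00

First $69,000 at 40% = $27,600.00
Next $94,000 at 32.5% = $30,550.00
Next $196,500 at 23% = $45,195.00
Next $58,500 at 15% = $8,775.00
Next $157,000 at 10% = $15,700.00
Remaining $196,000 at 5% = $9,800.00
Fee: $27,600.00 + $30,550.00 + $45,195.00 + $8,775.00 + $15,700.00 + $9,800.00 = $137,620.00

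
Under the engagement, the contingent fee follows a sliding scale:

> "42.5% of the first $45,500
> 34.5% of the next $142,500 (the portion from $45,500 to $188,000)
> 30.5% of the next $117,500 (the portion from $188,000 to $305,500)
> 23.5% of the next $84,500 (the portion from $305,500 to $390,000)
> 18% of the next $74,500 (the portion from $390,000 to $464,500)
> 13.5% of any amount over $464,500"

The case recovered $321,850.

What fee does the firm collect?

First $45,500 at 42.5% = $19,337.50
Next $142,500 at 34.5% = $49,162.50
Next $117,500 at 30.5% = $35,837.50
Remaining $16,350 at 23.5% = $3,842.25
Fee: $19,337.50 + $49,162.50 + $35,837.50 + $3,842.25 = $108,179.75

$108,179.75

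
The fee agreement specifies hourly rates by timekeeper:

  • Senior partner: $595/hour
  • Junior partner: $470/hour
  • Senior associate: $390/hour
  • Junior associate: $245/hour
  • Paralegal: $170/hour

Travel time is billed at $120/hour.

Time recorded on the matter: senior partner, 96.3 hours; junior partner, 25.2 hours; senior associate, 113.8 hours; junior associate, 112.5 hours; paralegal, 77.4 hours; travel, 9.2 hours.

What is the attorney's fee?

$155,349.00

Senior partner: 96.3 × $595 = $57,298.50
Junior partner: 25.2 × $470 = $11,844.00
Senior associate: 113.8 × $390 = $44,382.00
Junior associate: 112.5 × $245 = $27,562.50
Paralegal: 77.4 × $170 = $13,158.00
Subtotal: $57,298.50 + $11,844.00 + $44,382.00 + $27,562.50 + $13,158.00 = $154,245.00
Travel: 9.2 × $120 = $1,104.00
Total: $154,245.00 + $1,104.00 = $155,349.00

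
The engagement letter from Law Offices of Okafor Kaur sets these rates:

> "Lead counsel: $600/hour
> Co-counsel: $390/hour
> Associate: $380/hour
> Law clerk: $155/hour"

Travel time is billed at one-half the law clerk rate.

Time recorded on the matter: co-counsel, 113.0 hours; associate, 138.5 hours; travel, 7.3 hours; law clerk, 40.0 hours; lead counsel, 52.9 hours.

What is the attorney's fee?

Lead counsel: 52.9 × $600 = $31,740.00
Co-counsel: 113.0 × $390 = $44,070.00
Associate: 138.5 × $380 = $52,630.00
Law clerk: 40.0 × $155 = $6,200.00
Subtotal: $31,740.00 + $44,070.00 + $52,630.00 + $6,200.00 = $134,640.00
Travel: 7.3 × ($155 ÷ 2) = 7.3 × $77.50 = $565.75
Total: $134,640.00 + $565.75 = $135,205.75

$135,205.75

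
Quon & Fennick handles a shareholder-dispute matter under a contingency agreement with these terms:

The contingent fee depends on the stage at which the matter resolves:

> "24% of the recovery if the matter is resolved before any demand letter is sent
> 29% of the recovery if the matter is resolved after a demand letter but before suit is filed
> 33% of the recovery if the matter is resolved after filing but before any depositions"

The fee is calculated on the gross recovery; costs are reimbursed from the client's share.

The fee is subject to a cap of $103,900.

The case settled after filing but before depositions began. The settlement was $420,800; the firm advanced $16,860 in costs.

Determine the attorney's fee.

Fee base is the gross recovery, $420,800; costs are reimbursed separately.
The matter settled after filing but before depositions began, so the 33% rate applies.
$420,800 × 33% = $138,864.00
$138,864.00 exceeds the $103,900 cap, so the fee is capped at $103,900.00.

$103,900.00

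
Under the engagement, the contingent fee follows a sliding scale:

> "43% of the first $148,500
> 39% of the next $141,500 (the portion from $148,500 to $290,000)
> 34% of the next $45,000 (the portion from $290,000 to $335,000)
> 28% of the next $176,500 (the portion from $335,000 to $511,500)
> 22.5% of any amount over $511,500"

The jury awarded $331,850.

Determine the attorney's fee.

First $148,500 at 43% = $63,855.00
Next $141,500 at 39% = $55,185.00
Remaining $41,850 at 34% = $14,229.00
Fee: $63,855.00 + $55,185.00 + $14,229.00 = $133,269.00

$133,269.00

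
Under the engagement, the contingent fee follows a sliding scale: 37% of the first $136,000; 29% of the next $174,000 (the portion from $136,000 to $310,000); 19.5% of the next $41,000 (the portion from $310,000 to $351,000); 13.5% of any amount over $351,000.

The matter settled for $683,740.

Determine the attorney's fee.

First $136,000 at 37% = $50,320.00
Next $174,000 at 29% = $50,460.00
Next $41,000 at 19.5% = $7,995.00
Remaining $332,740 at 13.5% = $44,919.90
Fee: $50,320.00 + $50,460.00 + $7,995.00 + $44,919.90 = $153,694.90

$153,694.90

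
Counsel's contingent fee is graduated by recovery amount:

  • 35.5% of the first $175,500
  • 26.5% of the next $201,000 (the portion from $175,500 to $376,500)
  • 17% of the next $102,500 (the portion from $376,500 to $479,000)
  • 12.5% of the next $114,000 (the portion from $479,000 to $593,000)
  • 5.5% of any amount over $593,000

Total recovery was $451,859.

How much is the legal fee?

$128,378.53

First $175,500 at 35.5% = $62,302.50
Next $201,000 at 26.5% = $53,265.00
Remaining $75,359 at 17% = $12,811.03
Fee: $62,302.50 + $53,265.00 + $12,811.03 = $128,378.53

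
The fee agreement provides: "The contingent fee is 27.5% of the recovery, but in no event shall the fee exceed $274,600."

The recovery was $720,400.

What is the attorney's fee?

$198,110.00

27.5% of $720,400 = $198,110.00
That is under the $274,600 cap.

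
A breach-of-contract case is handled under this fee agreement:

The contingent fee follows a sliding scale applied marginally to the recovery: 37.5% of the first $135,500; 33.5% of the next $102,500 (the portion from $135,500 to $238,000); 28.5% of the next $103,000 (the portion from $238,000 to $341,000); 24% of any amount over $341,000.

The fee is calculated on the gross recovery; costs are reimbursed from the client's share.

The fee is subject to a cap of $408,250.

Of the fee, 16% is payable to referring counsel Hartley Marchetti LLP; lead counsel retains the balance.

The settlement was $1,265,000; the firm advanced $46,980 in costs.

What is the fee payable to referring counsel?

Fee base is the gross recovery, $1,265,000; costs are reimbursed separately.
First $135,500 at 37.5% = $50,812.50
Next $102,500 at 33.5% = $34,337.50
Next $103,000 at 28.5% = $29,355.00
Remaining $924,000 at 24% = $221,760.00
Fee: $50,812.50 + $34,337.50 + $29,355.00 + $221,760.00 = $336,265.00
$336,265.00 is under the $408,250 cap.
Referral share: 16% of $336,265.00 = $53,802.40; lead counsel retains $336,265.00 − $53,802.40 = $282,462.60.

$53,802.40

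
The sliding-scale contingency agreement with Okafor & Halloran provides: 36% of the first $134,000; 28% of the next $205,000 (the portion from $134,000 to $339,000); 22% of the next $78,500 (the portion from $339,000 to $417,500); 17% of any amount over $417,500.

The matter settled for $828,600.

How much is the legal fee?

First $134,000 at 36% = $48,240.00
Next $205,000 at 28% = $57,400.00
Next $78,500 at 22% = $17,270.00
Remaining $411,100 at 17% = $69,887.00
Fee: $48,240.00 + $57,400.00 + $17,270.00 + $69,887.00 = $192,797.00

$192,797.00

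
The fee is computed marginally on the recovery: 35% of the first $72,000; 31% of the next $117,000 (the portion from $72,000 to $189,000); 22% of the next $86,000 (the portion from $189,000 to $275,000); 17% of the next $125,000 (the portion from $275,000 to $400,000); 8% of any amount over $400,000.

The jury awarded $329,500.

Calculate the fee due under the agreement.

$89,655.00

First $72,000 at 35% = $25,200.00
Next $117,000 at 31% = $36,270.00
Next $86,000 at 22% = $18,920.00
Remaining $54,500 at 17% = $9,265.00
Fee: $25,200.00 + $36,270.00 + $18,920.00 + $9,265.00 = $89,655.00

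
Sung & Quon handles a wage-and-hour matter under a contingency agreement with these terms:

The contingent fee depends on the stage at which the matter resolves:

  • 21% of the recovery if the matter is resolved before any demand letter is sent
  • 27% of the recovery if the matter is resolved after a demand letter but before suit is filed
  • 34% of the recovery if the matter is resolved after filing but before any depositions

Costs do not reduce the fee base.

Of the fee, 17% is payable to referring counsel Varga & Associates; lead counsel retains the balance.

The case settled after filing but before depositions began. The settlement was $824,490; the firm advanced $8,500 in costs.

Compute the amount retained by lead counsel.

Fee base is the gross recovery, $824,490; costs are reimbursed separately.
The matter settled after filing but before depositions began, so the 34% rate applies.
$824,490 × 34% = $280,326.60
Referral share: 17% of $280,326.60 = $47,655.52; lead counsel retains $280,326.60 − $47,655.52 = $232,671.08.

$232,671.08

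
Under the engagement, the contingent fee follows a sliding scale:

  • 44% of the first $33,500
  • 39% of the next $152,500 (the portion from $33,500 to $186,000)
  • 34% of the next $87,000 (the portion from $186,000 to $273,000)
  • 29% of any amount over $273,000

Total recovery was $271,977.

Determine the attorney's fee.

$103,447.18

First $33,500 at 44% = $14,740.00
Next $152,500 at 39% = $59,475.00
Remaining $85,977 at 34% = $29,232.18
Fee: $14,740.00 + $59,475.00 + $29,232.18 = $103,447.18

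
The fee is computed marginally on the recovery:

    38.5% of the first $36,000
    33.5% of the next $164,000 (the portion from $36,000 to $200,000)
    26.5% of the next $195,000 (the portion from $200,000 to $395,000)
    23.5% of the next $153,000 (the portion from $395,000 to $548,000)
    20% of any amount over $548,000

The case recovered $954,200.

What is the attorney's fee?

First $36,000 at 38.5% = $13,860.00
Next $164,000 at 33.5% = $54,940.00
Next $195,000 at 26.5% = $51,675.00
Next $153,000 at 23.5% = $35,955.00
Remaining $406,200 at 20% = $81,240.00
Fee: $13,860.00 + $54,940.00 + $51,675.00 + $35,955.00 + $81,240.00 = $237,670.00

$237,670.00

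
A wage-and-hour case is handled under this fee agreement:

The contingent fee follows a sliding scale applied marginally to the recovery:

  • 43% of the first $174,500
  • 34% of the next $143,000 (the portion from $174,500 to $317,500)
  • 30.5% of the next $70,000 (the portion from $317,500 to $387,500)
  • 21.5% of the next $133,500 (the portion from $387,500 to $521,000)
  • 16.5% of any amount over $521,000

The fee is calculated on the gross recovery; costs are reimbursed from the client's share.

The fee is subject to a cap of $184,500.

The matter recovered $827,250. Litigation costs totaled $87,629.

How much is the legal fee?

Fee base is the gross recovery, $827,250; costs are reimbursed separately.
First $174,500 at 43% = $75,035.00
Next $143,000 at 34% = $48,620.00
Next $70,000 at 30.5% = $21,350.00
Next $133,500 at 21.5% = $28,702.50
Remaining $306,250 at 16.5% = $50,531.25
Fee: $75,035.00 + $48,620.00 + $21,350.00 + $28,702.50 + $50,531.25 = $224,238.75
$224,238.75 exceeds the $184,500 cap, so the fee is capped at $184,500.00.

$184,500.00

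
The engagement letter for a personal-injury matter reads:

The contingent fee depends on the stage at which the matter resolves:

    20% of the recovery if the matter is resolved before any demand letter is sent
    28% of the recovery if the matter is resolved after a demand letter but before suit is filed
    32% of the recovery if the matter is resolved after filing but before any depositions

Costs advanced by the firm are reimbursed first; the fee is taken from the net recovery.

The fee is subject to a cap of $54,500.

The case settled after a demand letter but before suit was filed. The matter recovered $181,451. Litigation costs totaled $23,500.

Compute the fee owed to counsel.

$44,226.28

Fee base (net of costs): $181,451 − $23,500 = $157,951
The matter settled after a demand letter but before suit was filed, so the 28% rate applies.
$157,951 × 28% = $44,226.28
$44,226.28 is under the $54,500 cap.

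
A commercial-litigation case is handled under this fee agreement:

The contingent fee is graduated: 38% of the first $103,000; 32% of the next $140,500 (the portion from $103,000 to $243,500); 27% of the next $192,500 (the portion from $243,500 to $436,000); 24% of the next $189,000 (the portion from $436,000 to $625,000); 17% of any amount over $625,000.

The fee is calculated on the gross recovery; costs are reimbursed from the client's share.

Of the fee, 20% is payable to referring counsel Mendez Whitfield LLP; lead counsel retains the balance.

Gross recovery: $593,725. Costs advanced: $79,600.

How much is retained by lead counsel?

$139,143.20

Fee base is the gross recovery, $593,725; costs are reimbursed separately.
First $103,000 at 38% = $39,140.00
Next $140,500 at 32% = $44,960.00
Next $192,500 at 27% = $51,975.00
Remaining $157,725 at 24% = $37,854.00
Fee: $39,140.00 + $44,960.00 + $51,975.00 + $37,854.00 = $173,929.00
Referral share: 20% of $173,929.00 = $34,785.80; lead counsel retains $173,929.00 − $34,785.80 = $139,143.20.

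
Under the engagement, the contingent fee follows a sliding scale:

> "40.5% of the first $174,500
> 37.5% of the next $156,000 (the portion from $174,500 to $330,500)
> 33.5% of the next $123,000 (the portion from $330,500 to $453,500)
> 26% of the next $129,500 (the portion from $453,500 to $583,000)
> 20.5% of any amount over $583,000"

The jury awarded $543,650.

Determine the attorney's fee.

$193,816.50

First $174,500 at 40.5% = $70,672.50
Next $156,000 at 37.5% = $58,500.00
Next $123,000 at 33.5% = $41,205.00
Remaining $90,150 at 26% = $23,439.00
Fee: $70,672.50 + $58,500.00 + $41,205.00 + $23,439.00 = $193,816.50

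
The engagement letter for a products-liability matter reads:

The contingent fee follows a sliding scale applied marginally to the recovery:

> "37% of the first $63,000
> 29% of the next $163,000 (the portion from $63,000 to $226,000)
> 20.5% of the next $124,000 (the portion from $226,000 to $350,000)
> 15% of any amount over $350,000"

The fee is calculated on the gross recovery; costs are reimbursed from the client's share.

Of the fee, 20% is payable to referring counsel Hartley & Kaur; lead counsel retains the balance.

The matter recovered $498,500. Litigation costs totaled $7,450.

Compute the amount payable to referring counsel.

Fee base is the gross recovery, $498,500; costs are reimbursed separately.
First $63,000 at 37% = $23,310.00
Next $163,000 at 29% = $47,270.00
Next $124,000 at 20.5% = $25,420.00
Remaining $148,500 at 15% = $22,275.00
Fee: $23,310.00 + $47,270.00 + $25,420.00 + $22,275.00 = $118,275.00
Referral share: 20% of $118,275.00 = $23,655.00; lead counsel retains $118,275.00 − $23,655.00 = $94,620.00.

$23,655.00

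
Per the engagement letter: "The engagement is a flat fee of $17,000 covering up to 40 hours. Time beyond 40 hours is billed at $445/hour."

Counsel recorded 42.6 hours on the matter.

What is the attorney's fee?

Flat fee: $17,000.00
Excess hours: 42.6 − 40 = 2.6
Overrun: 2.6 × $445 = $1,157.00
Total: $17,000.00 + $1,157.00 = $18,157.00

$18,157.00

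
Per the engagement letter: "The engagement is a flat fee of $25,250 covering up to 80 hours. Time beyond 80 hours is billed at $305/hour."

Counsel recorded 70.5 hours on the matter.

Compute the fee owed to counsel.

$25,250.00

70.5 hours is within the 80-hour scope; only the flat fee applies.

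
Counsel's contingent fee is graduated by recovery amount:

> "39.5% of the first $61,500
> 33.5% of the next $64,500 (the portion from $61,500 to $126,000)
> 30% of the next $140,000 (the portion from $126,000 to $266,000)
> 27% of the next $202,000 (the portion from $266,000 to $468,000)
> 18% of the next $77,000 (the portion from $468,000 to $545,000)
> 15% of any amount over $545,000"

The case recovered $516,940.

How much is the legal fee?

First $61,500 at 39.5% = $24,292.50
Next $64,500 at 33.5% = $21,607.50
Next $140,000 at 30% = $42,000.00
Next $202,000 at 27% = $54,540.00
Remaining $48,940 at 18% = $8,809.20
Fee: $24,292.50 + $21,607.50 + $42,000.00 + $54,540.00 + $8,809.20 = $151,249.20

$151,249.20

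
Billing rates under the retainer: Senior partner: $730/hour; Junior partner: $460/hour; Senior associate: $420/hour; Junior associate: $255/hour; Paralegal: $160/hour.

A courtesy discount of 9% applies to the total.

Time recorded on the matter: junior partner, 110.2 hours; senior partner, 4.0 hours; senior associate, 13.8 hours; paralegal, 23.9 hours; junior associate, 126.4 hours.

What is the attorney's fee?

Senior partner: 4.0 × $730 = $2,920.00
Junior partner: 110.2 × $460 = $50,692.00
Senior associate: 13.8 × $420 = $5,796.00
Junior associate: 126.4 × $255 = $32,232.00
Paralegal: 23.9 × $160 = $3,824.00
Subtotal: $95,464.00
Less 9% discount: −$8,591.76
Total: $95,464.00 − $8,591.76 = $86,872.24

$86,872.24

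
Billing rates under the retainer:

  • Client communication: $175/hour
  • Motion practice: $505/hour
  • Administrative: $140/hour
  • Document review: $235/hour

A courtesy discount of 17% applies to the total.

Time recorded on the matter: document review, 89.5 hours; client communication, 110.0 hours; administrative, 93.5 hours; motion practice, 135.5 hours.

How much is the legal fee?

Client communication: 110.0 × $175 = $19,250.00
Motion practice: 135.5 × $505 = $68,427.50
Administrative: 93.5 × $140 = $13,090.00
Document review: 89.5 × $235 = $21,032.50
Subtotal: $121,800.00
Less 17% discount: −$20,706.00
Total: $121,800.00 − $20,706.00 = $101,094.00

$101,094.00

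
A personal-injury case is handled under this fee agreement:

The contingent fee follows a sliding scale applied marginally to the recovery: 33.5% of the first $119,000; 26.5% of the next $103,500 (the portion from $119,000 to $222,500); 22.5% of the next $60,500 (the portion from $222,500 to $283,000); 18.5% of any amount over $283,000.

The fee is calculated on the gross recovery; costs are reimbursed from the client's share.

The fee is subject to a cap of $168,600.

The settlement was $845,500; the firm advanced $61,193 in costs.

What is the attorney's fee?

$168,600.00

Fee base is the gross recovery, $845,500; costs are reimbursed separately.
First $119,000 at 33.5% = $39,865.00
Next $103,500 at 26.5% = $27,427.50
Next $60,500 at 22.5% = $13,612.50
Remaining $562,500 at 18.5% = $104,062.50
Fee: $39,865.00 + $27,427.50 + $13,612.50 + $104,062.50 = $184,967.50
$184,967.50 exceeds the $168,600 cap, so the fee is capped at $168,600.00.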